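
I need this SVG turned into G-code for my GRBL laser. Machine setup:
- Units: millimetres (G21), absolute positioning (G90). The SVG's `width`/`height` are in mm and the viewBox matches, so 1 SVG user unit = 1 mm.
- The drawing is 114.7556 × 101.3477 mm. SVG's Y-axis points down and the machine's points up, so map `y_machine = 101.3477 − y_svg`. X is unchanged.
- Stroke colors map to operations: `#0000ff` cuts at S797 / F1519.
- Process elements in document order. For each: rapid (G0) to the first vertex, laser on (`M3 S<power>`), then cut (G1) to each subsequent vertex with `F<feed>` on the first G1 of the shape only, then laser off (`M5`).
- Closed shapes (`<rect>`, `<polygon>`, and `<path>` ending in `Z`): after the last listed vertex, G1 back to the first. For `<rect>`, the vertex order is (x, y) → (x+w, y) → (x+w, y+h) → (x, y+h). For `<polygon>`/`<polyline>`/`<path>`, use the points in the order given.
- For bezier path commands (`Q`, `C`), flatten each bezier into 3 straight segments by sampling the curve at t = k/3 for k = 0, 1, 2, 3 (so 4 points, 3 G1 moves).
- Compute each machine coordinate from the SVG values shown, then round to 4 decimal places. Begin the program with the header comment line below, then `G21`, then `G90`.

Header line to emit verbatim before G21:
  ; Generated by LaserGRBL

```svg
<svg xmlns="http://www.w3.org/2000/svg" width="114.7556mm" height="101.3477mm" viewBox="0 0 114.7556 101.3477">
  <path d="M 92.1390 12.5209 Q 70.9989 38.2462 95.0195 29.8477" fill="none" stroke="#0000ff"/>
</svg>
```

; Generated by LaserGRBL
G21
G90
G0 X92.1390 Y88.8268
M3 S797
G1 X83.0635 Y75.4681 F1519
G1 X84.0236 Y69.6925
G1 X95.0195 Y71.5000
M5

Since the viewBox matches the mm dimensions, user units are millimetres directly. The only transform is the Y-flip y_m = 101.3477 − y_svg.

Shape 1 is a quadratic bezier drawn with `<path>`. Its stroke #0000ff means cut at S797, F1519. After flipping Y the toolpath is (92.1390,88.8268) → (83.0635,75.4681) → (84.0236,69.6925) → (95.0195,71.5000).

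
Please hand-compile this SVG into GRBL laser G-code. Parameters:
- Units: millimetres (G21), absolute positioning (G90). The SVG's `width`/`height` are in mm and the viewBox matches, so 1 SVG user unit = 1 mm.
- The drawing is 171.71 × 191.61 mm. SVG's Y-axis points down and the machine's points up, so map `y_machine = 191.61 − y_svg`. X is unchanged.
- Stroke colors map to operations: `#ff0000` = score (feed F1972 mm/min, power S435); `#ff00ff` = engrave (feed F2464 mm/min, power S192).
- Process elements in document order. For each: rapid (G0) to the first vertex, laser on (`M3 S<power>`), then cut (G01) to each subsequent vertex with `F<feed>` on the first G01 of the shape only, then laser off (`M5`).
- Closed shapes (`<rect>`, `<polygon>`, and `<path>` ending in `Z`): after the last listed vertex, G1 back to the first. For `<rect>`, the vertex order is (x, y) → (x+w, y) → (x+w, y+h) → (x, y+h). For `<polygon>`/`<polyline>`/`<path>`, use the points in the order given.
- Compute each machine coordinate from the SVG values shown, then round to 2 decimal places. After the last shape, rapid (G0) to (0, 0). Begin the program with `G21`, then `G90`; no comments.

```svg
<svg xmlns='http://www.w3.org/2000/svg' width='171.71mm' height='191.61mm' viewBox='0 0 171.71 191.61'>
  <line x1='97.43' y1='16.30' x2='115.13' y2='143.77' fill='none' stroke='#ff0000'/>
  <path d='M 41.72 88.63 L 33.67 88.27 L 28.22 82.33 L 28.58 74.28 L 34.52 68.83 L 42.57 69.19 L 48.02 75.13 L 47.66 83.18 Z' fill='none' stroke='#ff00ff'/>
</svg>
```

G21
G90
G0 X97.43 Y175.31
M3 S435
G01 X115.13 Y47.84 F1972
M5
G0 X41.72 Y102.98
M3 S192
G01 X33.67 Y103.34 F2464
G01 X28.22 Y109.28
G01 X28.58 Y117.33
G01 X34.52 Y122.78
G01 X42.57 Y122.42
G01 X48.02 Y116.48
G01 X47.66 Y108.43
G01 X41.72 Y102.98
M5
G0 X0.00 Y0.00

Since the viewBox matches the mm dimensions, user units are millimetres directly. The only transform is the Y-flip y_m = 191.61 − y_svg.

Shape 1 is a line segment drawn with `<line>`. Its stroke #ff0000 means score at S435, F1972. After flipping Y the toolpath is (97.43,175.31) → (115.13,47.84).

Shape 2 is a regular polygon drawn with `<path>`. Its stroke #ff00ff means engrave at S192, F2464. After flipping Y the toolpath is (41.72,102.98) → (33.67,103.34) → (28.22,109.28) → (28.58,117.33) → (34.52,122.78) → (42.57,122.42) → (48.02,116.48) → (47.66,108.43) → (41.72,102.98), returning to the start.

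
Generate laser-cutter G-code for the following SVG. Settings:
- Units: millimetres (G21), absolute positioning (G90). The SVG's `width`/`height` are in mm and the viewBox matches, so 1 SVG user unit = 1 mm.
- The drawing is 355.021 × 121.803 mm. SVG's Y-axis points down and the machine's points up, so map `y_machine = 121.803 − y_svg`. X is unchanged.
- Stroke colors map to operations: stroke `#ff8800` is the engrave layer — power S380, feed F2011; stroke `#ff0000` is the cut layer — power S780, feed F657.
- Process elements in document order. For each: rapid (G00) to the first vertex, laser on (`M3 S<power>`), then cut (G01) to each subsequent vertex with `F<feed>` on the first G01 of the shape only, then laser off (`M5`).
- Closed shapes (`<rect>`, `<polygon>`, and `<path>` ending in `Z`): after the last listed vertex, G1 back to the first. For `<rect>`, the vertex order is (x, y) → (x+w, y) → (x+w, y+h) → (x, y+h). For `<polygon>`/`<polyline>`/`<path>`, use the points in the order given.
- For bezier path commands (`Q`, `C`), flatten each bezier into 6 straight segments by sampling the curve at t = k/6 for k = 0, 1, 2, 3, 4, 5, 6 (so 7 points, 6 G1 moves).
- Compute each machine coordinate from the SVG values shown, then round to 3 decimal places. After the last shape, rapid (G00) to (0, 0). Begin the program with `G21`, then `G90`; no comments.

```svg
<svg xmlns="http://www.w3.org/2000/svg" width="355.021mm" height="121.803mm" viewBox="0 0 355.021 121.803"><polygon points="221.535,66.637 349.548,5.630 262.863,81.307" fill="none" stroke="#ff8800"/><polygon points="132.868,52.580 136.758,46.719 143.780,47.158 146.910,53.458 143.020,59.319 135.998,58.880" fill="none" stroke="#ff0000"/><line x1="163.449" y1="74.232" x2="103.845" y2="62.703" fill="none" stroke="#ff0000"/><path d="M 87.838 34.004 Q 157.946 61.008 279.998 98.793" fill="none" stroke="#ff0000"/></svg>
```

G21
G90
G00 X221.535 Y55.166
M3 S380
G01 X349.548 Y116.173 F2011
G01 X262.863 Y40.496
G01 X221.535 Y55.166
M5
G00 X132.868 Y69.223
M3 S780
G01 X136.758 Y75.084 F657
G01 X143.780 Y74.645
G01 X146.910 Y68.345
G01 X143.020 Y62.484
G01 X135.998 Y62.923
G01 X132.868 Y69.223
M5
G00 X163.449 Y47.571
M3 S780
G01 X103.845 Y59.100 F657
M5
G00 X87.838 Y87.799
M3 S780
G01 X112.650 Y78.498 F657
G01 X140.348 Y68.598
G01 X170.932 Y58.100
G01 X204.402 Y47.002
G01 X240.757 Y35.306
G01 X279.998 Y23.010
M5
G00 X0.000 Y0.000

viewBox `0 0 355.021 121.803` with mm width/height → 1 unit = 1 mm. Flip: y_m = 121.803 − y_svg.

**Shape 1** — `<polygon>` closed polygon, stroke `#ff8800` → engrave (S380, F2011). Machine vertices: (221.535,55.166) → (349.548,116.173) → (262.863,40.496) → (221.535,55.166). Closed: final G1 returns to the first vertex.

**Shape 2** — `<polygon>` regular polygon, stroke `#ff0000` → cut (S780, F657). Machine vertices: (132.868,69.223) → (136.758,75.084) → (143.780,74.645) → (146.910,68.345) → (143.020,62.484) → (135.998,62.923) → (132.868,69.223). Closed: final G1 returns to the first vertex.

**Shape 3** — `<line>` line segment, stroke `#ff0000` → cut (S780, F657). Machine vertices: (163.449,47.571) → (103.845,59.100). Open path.

**Shape 4** — `<path>` quadratic bezier, stroke `#ff0000` → cut (S780, F657). Control points (SVG): P0=(87.838,34.004), P1=(157.946,61.008), P2=(279.998,98.793); sampled at t=k/6. Machine vertices: (87.838,87.799) → (112.650,78.498) → (140.348,68.598) → (170.932,58.100) → (204.402,47.002) → (240.757,35.306) → (279.998,23.010). Open path.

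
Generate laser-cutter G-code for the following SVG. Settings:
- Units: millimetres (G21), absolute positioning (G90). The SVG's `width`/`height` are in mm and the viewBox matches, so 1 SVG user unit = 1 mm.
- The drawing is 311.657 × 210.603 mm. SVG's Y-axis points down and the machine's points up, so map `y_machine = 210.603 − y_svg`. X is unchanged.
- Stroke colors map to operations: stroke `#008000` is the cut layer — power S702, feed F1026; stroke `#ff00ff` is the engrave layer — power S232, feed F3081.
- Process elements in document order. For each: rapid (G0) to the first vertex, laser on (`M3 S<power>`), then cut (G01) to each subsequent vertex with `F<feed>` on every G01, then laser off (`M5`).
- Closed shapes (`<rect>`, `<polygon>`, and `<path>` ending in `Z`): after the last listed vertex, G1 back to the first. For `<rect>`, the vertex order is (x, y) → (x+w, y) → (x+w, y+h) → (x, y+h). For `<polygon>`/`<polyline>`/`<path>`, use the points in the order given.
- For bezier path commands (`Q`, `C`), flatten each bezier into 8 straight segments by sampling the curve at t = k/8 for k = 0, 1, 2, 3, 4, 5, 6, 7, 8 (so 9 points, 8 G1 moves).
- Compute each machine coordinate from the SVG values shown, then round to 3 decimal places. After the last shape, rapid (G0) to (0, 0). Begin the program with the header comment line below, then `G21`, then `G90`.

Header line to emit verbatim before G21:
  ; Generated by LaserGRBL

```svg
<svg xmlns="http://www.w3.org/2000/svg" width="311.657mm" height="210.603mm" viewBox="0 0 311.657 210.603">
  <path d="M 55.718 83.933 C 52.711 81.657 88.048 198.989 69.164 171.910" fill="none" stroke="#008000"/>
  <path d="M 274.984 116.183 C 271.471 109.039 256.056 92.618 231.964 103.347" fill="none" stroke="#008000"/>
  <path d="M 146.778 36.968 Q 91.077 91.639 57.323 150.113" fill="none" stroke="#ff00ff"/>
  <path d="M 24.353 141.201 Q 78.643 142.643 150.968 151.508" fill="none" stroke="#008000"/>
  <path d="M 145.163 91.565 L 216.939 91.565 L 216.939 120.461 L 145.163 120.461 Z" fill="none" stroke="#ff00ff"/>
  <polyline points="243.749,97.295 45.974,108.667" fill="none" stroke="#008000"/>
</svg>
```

1 u = 1 mm; y_m = 210.603 − y.

[1] `<path>` cubic bezier, #008000→cut S702 F1026: (55.718,126.670) → (56.207,122.433) → (59.206,110.076) → (63.630,92.694) → (68.395,73.380) → (72.415,55.230) → (74.607,41.336) → (73.885,34.792) → (69.164,38.693)

[2] `<path>` cubic bezier, #008000→cut S702 F1026: (274.984,94.420) → (273.115,97.463) → (270.168,100.948) → (266.181,104.450) → (261.191,107.540) → (255.237,109.793) → (248.356,110.781) → (240.585,110.078) → (231.964,107.256)

[3] `<path>` quadratic bezier, #ff00ff→engrave S232 F3081: (146.778,173.635) → (133.196,159.908) → (120.299,146.062) → (108.089,132.097) → (96.564,118.013) → (85.725,103.811) → (75.572,89.489) → (66.104,75.049) → (57.323,60.490)

[4] `<path>` quadratic bezier, #008000→cut S702 F1026: (24.353,69.402) → (38.207,68.926) → (52.625,68.217) → (67.607,67.277) → (83.152,66.104) → (99.260,64.700) → (115.933,63.064) → (133.169,61.195) → (150.968,59.095)

[5] `<path>` rectangle, #ff00ff→engrave S232 F3081: (145.163,119.038) → (216.939,119.038) → (216.939,90.142) → (145.163,90.142) → (145.163,119.038) (closed)

[6] `<polyline>` line segment, #008000→cut S702 F1026: (243.749,113.308) → (45.974,101.936)

; Generated by LaserGRBL
G21
G90
G0 X55.718 Y126.670
M3 S702
G01 X56.207 Y122.433 F1026
G01 X59.206 Y110.076 F1026
G01 X63.630 Y92.694 F1026
G01 X68.395 Y73.380 F1026
G01 X72.415 Y55.230 F1026
G01 X74.607 Y41.336 F1026
G01 X73.885 Y34.792 F1026
G01 X69.164 Y38.693 F1026
M5
G0 X274.984 Y94.420
M3 S702
G01 X273.115 Y97.463 F1026
G01 X270.168 Y100.948 F1026
G01 X266.181 Y104.450 F1026
G01 X261.191 Y107.540 F1026
G01 X255.237 Y109.793 F1026
G01 X248.356 Y110.781 F1026
G01 X240.585 Y110.078 F1026
G01 X231.964 Y107.256 F1026
M5
G0 X146.778 Y173.635
M3 S232
G01 X133.196 Y159.908 F3081
G01 X120.299 Y146.062 F3081
G01 X108.089 Y132.097 F3081
G01 X96.564 Y118.013 F3081
G01 X85.725 Y103.811 F3081
G01 X75.572 Y89.489 F3081
G01 X66.104 Y75.049 F3081
G01 X57.323 Y60.490 F3081
M5
G0 X24.353 Y69.402
M3 S702
G01 X38.207 Y68.926 F1026
G01 X52.625 Y68.217 F1026
G01 X67.607 Y67.277 F1026
G01 X83.152 Y66.104 F1026
G01 X99.260 Y64.700 F1026
G01 X115.933 Y63.064 F1026
G01 X133.169 Y61.195 F1026
G01 X150.968 Y59.095 F1026
M5
G0 X145.163 Y119.038
M3 S232
G01 X216.939 Y119.038 F3081
G01 X216.939 Y90.142 F3081
G01 X145.163 Y90.142 F3081
G01 X145.163 Y119.038 F3081
M5
G0 X243.749 Y113.308
M3 S702
G01 X45.974 Y101.936 F1026
M5
G0 X0.000 Y0.000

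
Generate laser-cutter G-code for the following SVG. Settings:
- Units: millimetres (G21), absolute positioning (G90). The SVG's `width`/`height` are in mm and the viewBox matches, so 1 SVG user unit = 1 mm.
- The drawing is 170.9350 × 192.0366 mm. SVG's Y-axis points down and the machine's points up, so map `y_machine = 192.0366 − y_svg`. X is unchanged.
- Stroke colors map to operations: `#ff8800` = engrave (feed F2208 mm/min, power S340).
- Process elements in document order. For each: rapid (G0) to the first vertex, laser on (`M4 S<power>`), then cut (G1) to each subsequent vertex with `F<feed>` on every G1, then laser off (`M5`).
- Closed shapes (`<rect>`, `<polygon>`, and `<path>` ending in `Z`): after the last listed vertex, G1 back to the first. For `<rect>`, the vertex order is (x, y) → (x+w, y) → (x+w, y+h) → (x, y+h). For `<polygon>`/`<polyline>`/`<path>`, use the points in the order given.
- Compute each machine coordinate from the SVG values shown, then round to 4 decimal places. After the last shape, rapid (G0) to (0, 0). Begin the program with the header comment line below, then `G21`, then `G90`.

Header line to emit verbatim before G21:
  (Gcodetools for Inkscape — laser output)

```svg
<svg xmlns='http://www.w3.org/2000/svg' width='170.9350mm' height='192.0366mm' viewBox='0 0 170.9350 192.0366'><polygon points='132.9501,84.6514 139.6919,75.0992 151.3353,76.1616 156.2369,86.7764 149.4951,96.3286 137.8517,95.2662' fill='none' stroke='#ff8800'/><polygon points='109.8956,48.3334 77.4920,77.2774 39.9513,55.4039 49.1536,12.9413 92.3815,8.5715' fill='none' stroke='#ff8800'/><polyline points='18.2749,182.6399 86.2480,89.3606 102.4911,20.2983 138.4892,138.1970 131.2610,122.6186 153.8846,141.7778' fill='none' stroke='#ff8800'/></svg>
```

viewBox `0 0 170.9350 192.0366` with mm width/height → 1 unit = 1 mm. Flip: y_m = 192.0366 − y_svg.

**Shape 1** — `<polygon>` regular polygon, stroke `#ff8800` → engrave (S340, F2208). Machine vertices: (132.9501,107.3852) → (139.6919,116.9374) → (151.3353,115.8750) → (156.2369,105.2602) → (149.4951,95.7080) → (137.8517,96.7704) → (132.9501,107.3852). Closed: final G1 returns to the first vertex.

**Shape 2** — `<polygon>` regular polygon, stroke `#ff8800` → engrave (S340, F2208). Machine vertices: (109.8956,143.7032) → (77.4920,114.7592) → (39.9513,136.6327) → (49.1536,179.0953) → (92.3815,183.4651) → (109.8956,143.7032). Closed: final G1 returns to the first vertex.

**Shape 3** — `<polyline>` open polyline, stroke `#ff8800` → engrave (S340, F2208). Machine vertices: (18.2749,9.3967) → (86.2480,102.6760) → (102.4911,171.7383) → (138.4892,53.8396) → (131.2610,69.4180) → (153.8846,50.2588). Open path.

(Gcodetools for Inkscape — laser output)
G21
G90
G0 X132.9501 Y107.3852
M4 S340
G1 X139.6919 Y116.9374 F2208
G1 X151.3353 Y115.8750 F2208
G1 X156.2369 Y105.2602 F2208
G1 X149.4951 Y95.7080 F2208
G1 X137.8517 Y96.7704 F2208
G1 X132.9501 Y107.3852 F2208
M5
G0 X109.8956 Y143.7032
M4 S340
G1 X77.4920 Y114.7592 F2208
G1 X39.9513 Y136.6327 F2208
G1 X49.1536 Y179.0953 F2208
G1 X92.3815 Y183.4651 F2208
G1 X109.8956 Y143.7032 F2208
M5
G0 X18.2749 Y9.3967
M4 S340
G1 X86.2480 Y102.6760 F2208
G1 X102.4911 Y171.7383 F2208
G1 X138.4892 Y53.8396 F2208
G1 X131.2610 Y69.4180 F2208
G1 X153.8846 Y50.2588 F2208
M5
G0 X0.0000 Y0.0000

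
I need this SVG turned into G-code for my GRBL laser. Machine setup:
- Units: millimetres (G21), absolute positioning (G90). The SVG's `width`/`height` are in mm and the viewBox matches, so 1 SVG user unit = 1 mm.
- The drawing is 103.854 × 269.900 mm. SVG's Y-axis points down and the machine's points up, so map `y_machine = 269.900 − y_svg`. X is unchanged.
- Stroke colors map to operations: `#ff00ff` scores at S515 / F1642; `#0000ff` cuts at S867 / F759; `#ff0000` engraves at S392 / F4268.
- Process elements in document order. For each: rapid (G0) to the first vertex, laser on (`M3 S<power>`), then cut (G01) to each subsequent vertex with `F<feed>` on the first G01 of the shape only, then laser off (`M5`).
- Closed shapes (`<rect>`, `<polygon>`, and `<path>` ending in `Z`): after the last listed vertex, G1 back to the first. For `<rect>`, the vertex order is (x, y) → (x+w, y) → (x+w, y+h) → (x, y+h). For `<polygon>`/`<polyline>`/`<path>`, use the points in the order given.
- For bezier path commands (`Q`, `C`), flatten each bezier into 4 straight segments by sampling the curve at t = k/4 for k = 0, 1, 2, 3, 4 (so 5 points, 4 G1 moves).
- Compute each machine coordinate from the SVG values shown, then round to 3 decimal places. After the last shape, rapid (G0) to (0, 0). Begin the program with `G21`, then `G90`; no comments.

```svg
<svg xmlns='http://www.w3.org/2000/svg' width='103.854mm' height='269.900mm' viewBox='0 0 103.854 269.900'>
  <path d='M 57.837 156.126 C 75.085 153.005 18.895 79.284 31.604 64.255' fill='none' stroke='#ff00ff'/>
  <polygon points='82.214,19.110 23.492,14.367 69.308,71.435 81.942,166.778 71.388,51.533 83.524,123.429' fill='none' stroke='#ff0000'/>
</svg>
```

G21
G90
G0 X57.837 Y113.774
M3 S515
G01 X59.227 Y127.332 F1642
G01 X46.423 Y155.244
G01 X32.767 Y185.389
G01 X31.604 Y205.645
M5
G0 X82.214 Y250.790
M3 S392
G01 X23.492 Y255.533 F4268
G01 X69.308 Y198.465
G01 X81.942 Y103.122
G01 X71.388 Y218.367
G01 X83.524 Y146.471
G01 X82.214 Y250.790
M5
G0 X0.000 Y0.000

1 u = 1 mm; y_m = 269.900 − y.

[1] `<path>` cubic bezier, #ff00ff→score S515 F1642: (57.837,113.774) → (59.227,127.332) → (46.423,155.244) → (32.767,185.389) → (31.604,205.645)

[2] `<polygon>` closed polygon, #ff0000→engrave S392 F4268: (82.214,250.790) → (23.492,255.533) → (69.308,198.465) → (81.942,103.122) → (71.388,218.367) → (83.524,146.471) → (82.214,250.790) (closed)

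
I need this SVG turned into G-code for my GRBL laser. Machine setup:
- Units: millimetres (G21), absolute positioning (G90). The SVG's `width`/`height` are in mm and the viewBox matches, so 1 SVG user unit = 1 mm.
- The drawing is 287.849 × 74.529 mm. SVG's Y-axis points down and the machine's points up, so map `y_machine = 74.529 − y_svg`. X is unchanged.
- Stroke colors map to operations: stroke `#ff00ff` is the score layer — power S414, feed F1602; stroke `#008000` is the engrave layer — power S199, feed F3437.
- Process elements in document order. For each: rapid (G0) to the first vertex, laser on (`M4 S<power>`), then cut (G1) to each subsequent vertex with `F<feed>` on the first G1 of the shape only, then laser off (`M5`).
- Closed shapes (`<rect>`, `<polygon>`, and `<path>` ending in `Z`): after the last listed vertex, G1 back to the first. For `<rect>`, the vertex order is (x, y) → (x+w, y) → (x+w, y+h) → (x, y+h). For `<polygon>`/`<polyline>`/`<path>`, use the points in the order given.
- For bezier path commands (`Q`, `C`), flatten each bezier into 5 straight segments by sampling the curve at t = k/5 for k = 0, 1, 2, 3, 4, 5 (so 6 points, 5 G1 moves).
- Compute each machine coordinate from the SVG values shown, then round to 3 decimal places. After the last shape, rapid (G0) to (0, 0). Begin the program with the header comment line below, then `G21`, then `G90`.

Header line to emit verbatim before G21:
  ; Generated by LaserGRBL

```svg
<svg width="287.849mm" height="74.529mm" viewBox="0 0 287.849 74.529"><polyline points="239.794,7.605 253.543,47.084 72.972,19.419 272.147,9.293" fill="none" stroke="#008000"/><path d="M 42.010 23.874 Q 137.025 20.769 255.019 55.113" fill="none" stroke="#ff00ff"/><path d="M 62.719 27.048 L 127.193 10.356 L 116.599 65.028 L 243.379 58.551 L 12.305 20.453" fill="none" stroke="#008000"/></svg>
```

; Generated by LaserGRBL
G21
G90
G0 X239.794 Y66.924
M4 S199
G1 X253.543 Y27.445 F3437
G1 X72.972 Y55.110
G1 X272.147 Y65.236
M5
G0 X42.010 Y50.655
M4 S414
G1 X80.935 Y50.399 F1602
G1 X121.699 Y47.147
G1 X164.300 Y40.899
G1 X208.741 Y31.656
G1 X255.019 Y19.416
M5
G0 X62.719 Y47.481
M4 S199
G1 X127.193 Y64.173 F3437
G1 X116.599 Y9.501
G1 X243.379 Y15.978
G1 X12.305 Y54.076
M5
G0 X0.000 Y0.000

Since the viewBox matches the mm dimensions, user units are millimetres directly. The only transform is the Y-flip y_m = 74.529 − y_svg.

Shape 1 is a open polyline drawn with `<polyline>`. Its stroke #008000 means engrave at S199, F3437. After flipping Y the toolpath is (239.794,66.924) → (253.543,27.445) → (72.972,55.110) → (272.147,65.236).

Shape 2 is a quadratic bezier drawn with `<path>`. Its stroke #ff00ff means score at S414, F1602. After flipping Y the toolpath is (42.010,50.655) → (80.935,50.399) → (121.699,47.147) → (164.300,40.899) → (208.741,31.656) → (255.019,19.416).

Shape 3 is a open polyline drawn with `<path>`. Its stroke #008000 means engrave at S199, F3437. After flipping Y the toolpath is (62.719,47.481) → (127.193,64.173) → (116.599,9.501) → (243.379,15.978) → (12.305,54.076).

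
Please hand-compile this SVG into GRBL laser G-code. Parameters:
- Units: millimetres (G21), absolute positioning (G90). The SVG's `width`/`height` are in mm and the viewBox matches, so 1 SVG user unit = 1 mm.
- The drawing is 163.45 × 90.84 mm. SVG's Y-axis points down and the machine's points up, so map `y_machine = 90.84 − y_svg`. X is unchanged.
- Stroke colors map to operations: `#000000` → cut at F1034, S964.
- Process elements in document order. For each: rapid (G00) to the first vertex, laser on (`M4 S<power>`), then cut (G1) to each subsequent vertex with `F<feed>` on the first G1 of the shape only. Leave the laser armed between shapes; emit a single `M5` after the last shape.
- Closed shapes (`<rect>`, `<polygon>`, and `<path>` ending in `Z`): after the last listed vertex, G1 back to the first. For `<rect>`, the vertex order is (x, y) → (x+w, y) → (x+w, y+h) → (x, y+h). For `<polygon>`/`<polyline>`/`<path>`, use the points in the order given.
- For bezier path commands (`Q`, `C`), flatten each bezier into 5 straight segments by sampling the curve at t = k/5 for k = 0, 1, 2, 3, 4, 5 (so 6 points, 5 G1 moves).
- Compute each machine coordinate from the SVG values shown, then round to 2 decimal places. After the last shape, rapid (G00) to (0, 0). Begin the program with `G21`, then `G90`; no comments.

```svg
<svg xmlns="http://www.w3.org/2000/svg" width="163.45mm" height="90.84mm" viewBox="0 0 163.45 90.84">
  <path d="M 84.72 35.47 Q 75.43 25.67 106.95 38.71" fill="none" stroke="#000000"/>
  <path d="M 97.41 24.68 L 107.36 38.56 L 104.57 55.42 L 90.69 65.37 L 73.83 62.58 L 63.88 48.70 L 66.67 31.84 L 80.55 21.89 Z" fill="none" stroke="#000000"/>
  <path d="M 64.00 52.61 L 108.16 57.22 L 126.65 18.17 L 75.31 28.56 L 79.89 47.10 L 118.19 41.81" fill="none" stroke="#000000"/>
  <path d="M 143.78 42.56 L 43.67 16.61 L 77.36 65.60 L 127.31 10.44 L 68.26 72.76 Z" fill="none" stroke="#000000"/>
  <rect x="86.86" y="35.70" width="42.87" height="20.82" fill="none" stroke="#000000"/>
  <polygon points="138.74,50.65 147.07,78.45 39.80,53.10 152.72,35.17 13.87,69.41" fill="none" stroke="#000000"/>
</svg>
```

G21
G90
G00 X84.72 Y55.37
M4 S964
G1 X82.64 Y58.38 F1034
G1 X83.82 Y59.56
G1 X88.26 Y58.91
G1 X95.97 Y56.43
G1 X106.95 Y52.13
G00 X97.41 Y66.16
M4 S964
G1 X107.36 Y52.28 F1034
G1 X104.57 Y35.42
G1 X90.69 Y25.47
G1 X73.83 Y28.26
G1 X63.88 Y42.14
G1 X66.67 Y59.00
G1 X80.55 Y68.95
G1 X97.41 Y66.16
G00 X64.00 Y38.23
M4 S964
G1 X108.16 Y33.62 F1034
G1 X126.65 Y72.67
G1 X75.31 Y62.28
G1 X79.89 Y43.74
G1 X118.19 Y49.03
G00 X143.78 Y48.28
M4 S964
G1 X43.67 Y74.23 F1034
G1 X77.36 Y25.24
G1 X127.31 Y80.40
G1 X68.26 Y18.08
G1 X143.78 Y48.28
G00 X86.86 Y55.14
M4 S964
G1 X129.73 Y55.14 F1034
G1 X129.73 Y34.32
G1 X86.86 Y34.32
G1 X86.86 Y55.14
G00 X138.74 Y40.19
M4 S964
G1 X147.07 Y12.39 F1034
G1 X39.80 Y37.74
G1 X152.72 Y55.67
G1 X13.87 Y21.43
G1 X138.74 Y40.19
M5
G00 X0.00 Y0.00

Since the viewBox matches the mm dimensions, user units are millimetres directly. The only transform is the Y-flip y_m = 90.84 − y_svg.

Shape 1 is a quadratic bezier drawn with `<path>`. Its stroke #000000 means cut at S964, F1034. After flipping Y the toolpath is (84.72,55.37) → (82.64,58.38) → (83.82,59.56) → (88.26,58.91) → (95.97,56.43) → (106.95,52.13).

Shape 2 is a regular polygon drawn with `<path>`. Its stroke #000000 means cut at S964, F1034. After flipping Y the toolpath is (97.41,66.16) → (107.36,52.28) → (104.57,35.42) → (90.69,25.47) → (73.83,28.26) → (63.88,42.14) → (66.67,59.00) → (80.55,68.95) → (97.41,66.16), returning to the start.

Shape 3 is a open polyline drawn with `<path>`. Its stroke #000000 means cut at S964, F1034. After flipping Y the toolpath is (64.00,38.23) → (108.16,33.62) → (126.65,72.67) → (75.31,62.28) → (79.89,43.74) → (118.19,49.03).

Shape 4 is a closed polygon drawn with `<path>`. Its stroke #000000 means cut at S964, F1034. After flipping Y the toolpath is (143.78,48.28) → (43.67,74.23) → (77.36,25.24) → (127.31,80.40) → (68.26,18.08) → (143.78,48.28), returning to the start.

Shape 5 is a rectangle drawn with `<rect>`. Its stroke #000000 means cut at S964, F1034. After flipping Y the toolpath is (86.86,55.14) → (129.73,55.14) → (129.73,34.32) → (86.86,34.32) → (86.86,55.14), returning to the start.

Shape 6 is a closed polygon drawn with `<polygon>`. Its stroke #000000 means cut at S964, F1034. After flipping Y the toolpath is (138.74,40.19) → (147.07,12.39) → (39.80,37.74) → (152.72,55.67) → (13.87,21.43) → (138.74,40.19), returning to the start.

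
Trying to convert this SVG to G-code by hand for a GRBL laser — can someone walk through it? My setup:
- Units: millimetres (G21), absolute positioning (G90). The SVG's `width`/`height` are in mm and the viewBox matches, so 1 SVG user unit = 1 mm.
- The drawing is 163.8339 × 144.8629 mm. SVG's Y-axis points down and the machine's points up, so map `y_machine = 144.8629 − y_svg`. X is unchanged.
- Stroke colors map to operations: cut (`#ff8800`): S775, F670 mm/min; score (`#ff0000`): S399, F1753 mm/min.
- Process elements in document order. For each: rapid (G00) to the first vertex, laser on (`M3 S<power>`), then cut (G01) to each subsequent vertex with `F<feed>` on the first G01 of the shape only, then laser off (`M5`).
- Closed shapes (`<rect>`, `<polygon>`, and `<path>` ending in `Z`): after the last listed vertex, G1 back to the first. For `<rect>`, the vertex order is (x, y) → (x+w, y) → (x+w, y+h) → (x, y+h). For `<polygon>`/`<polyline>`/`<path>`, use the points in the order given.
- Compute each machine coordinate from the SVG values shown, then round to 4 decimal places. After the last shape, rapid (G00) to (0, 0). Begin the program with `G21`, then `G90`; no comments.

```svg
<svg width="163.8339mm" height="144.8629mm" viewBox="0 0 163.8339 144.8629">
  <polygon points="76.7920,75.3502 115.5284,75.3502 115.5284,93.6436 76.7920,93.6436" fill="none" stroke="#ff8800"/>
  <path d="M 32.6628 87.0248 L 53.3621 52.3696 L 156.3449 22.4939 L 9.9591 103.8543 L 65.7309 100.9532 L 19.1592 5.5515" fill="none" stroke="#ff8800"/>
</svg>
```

Since the viewBox matches the mm dimensions, user units are millimetres directly. The only transform is the Y-flip y_m = 144.8629 − y_svg.

Shape 1 is a rectangle drawn with `<polygon>`. Its stroke #ff8800 means cut at S775, F670. After flipping Y the toolpath is (76.7920,69.5127) → (115.5284,69.5127) → (115.5284,51.2193) → (76.7920,51.2193) → (76.7920,69.5127), returning to the start.

Shape 2 is a open polyline drawn with `<path>`. Its stroke #ff8800 means cut at S775, F670. After flipping Y the toolpath is (32.6628,57.8381) → (53.3621,92.4933) → (156.3449,122.3690) → (9.9591,41.0086) → (65.7309,43.9097) → (19.1592,139.3114).

G21
G90
G00 X76.7920 Y69.5127
M3 S775
G01 X115.5284 Y69.5127 F670
G01 X115.5284 Y51.2193
G01 X76.7920 Y51.2193
G01 X76.7920 Y69.5127
M5
G00 X32.6628 Y57.8381
M3 S775
G01 X53.3621 Y92.4933 F670
G01 X156.3449 Y122.3690
G01 X9.9591 Y41.0086
G01 X65.7309 Y43.9097
G01 X19.1592 Y139.3114
M5
G00 X0.0000 Y0.0000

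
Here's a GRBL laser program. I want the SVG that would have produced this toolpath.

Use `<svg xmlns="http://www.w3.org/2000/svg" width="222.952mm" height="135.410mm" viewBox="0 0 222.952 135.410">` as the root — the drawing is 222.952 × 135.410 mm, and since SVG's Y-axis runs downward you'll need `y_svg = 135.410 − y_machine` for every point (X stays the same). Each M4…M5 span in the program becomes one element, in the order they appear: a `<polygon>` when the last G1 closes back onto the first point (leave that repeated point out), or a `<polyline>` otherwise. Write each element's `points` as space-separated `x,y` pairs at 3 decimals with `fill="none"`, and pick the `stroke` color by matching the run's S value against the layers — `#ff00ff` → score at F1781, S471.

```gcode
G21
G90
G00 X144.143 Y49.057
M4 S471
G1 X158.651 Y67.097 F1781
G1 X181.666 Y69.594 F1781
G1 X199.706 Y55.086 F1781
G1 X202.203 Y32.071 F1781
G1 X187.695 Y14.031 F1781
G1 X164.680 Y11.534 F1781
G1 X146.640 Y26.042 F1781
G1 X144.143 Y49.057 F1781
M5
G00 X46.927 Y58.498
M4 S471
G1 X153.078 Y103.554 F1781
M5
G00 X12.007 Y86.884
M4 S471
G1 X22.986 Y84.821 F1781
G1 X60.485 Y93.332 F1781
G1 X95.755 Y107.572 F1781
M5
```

y_svg = 135.410 − y_m. Every run uses S471, so all elements get stroke `#ff00ff` (score).

[1] closed run; points: 144.143,86.353 158.651,68.313 181.666,65.816 199.706,80.324 202.203,103.339 187.695,121.379 164.680,123.876 146.640,109.368

[2] open run; points: 46.927,76.912 153.078,31.856

[3] open run; points: 12.007,48.526 22.986,50.589 60.485,42.078 95.755,27.838

<svg xmlns="http://www.w3.org/2000/svg" width="222.952mm" height="135.410mm" viewBox="0 0 222.952 135.410">
  <polygon points="144.143,86.353 158.651,68.313 181.666,65.816 199.706,80.324 202.203,103.339 187.695,121.379 164.680,123.876 146.640,109.368" fill="none" stroke="#ff00ff"/>
  <polyline points="46.927,76.912 153.078,31.856" fill="none" stroke="#ff00ff"/>
  <polyline points="12.007,48.526 22.986,50.589 60.485,42.078 95.755,27.838" fill="none" stroke="#ff00ff"/>
</svg>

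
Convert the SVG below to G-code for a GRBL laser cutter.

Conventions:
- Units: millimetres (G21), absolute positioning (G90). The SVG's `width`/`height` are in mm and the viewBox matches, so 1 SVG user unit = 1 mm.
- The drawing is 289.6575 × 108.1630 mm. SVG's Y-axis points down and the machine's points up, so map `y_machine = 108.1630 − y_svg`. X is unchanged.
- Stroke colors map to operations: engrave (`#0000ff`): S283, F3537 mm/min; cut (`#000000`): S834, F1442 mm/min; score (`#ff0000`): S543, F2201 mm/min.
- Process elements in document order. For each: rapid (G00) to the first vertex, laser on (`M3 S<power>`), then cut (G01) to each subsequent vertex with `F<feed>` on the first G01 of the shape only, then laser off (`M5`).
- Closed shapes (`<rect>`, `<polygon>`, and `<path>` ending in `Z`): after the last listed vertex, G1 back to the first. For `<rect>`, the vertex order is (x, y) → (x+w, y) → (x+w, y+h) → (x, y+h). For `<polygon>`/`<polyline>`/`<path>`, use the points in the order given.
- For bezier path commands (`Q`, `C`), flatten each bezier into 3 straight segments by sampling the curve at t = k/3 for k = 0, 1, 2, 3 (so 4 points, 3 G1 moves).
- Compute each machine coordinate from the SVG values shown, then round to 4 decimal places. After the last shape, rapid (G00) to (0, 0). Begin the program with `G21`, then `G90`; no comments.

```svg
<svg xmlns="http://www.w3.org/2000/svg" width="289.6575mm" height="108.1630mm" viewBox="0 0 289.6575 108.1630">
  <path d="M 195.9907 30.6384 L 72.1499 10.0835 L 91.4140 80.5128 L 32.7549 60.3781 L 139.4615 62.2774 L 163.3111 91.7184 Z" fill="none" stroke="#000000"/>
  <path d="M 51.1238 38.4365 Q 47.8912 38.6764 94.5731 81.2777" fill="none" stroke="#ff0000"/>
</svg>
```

1 u = 1 mm; y_m = 108.1630 − y.

[1] `<path>` closed polygon, #000000→cut S834 F1442: (195.9907,77.5246) → (72.1499,98.0795) → (91.4140,27.6502) → (32.7549,47.7849) → (139.4615,45.8856) → (163.3111,16.4446) → (195.9907,77.5246) (closed)

[2] `<path>` quadratic bezier, #ff0000→score S543 F2201: (51.1238,69.7265) → (54.5148,64.8597) → (68.9979,50.5793) → (94.5731,26.8853)

G21
G90
G00 X195.9907 Y77.5246
M3 S834
G01 X72.1499 Y98.0795 F1442
G01 X91.4140 Y27.6502
G01 X32.7549 Y47.7849
G01 X139.4615 Y45.8856
G01 X163.3111 Y16.4446
G01 X195.9907 Y77.5246
M5
G00 X51.1238 Y69.7265
M3 S543
G01 X54.5148 Y64.8597 F2201
G01 X68.9979 Y50.5793
G01 X94.5731 Y26.8853
M5
G00 X0.0000 Y0.0000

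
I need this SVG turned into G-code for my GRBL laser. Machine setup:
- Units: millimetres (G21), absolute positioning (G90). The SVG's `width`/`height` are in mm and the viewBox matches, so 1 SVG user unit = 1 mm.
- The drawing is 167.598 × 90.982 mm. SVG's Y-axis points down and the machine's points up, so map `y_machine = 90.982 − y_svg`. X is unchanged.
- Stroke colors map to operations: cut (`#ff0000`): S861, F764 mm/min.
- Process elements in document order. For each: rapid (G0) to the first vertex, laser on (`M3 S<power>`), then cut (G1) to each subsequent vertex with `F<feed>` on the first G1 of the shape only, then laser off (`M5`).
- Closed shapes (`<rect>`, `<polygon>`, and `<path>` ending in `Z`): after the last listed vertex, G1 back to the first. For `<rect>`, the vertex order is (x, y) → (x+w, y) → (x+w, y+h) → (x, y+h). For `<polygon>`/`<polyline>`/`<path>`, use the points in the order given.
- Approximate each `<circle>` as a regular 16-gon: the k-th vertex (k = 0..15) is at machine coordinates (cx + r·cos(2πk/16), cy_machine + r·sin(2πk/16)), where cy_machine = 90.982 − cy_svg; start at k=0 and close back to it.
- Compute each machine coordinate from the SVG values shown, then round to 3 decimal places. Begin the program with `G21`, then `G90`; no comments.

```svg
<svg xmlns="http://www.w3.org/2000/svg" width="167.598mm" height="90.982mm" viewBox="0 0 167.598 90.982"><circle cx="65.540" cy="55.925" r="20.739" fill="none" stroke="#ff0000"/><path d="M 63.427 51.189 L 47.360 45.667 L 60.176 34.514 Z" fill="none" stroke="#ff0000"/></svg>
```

G21
G90
G0 X86.279 Y35.057
M3 S861
G1 X84.700 Y42.993 F764
G1 X80.205 Y49.722
G1 X73.476 Y54.217
G1 X65.540 Y55.796
G1 X57.604 Y54.217
G1 X50.875 Y49.722
G1 X46.380 Y42.993
G1 X44.801 Y35.057
G1 X46.380 Y27.121
G1 X50.875 Y20.392
G1 X57.604 Y15.897
G1 X65.540 Y14.318
G1 X73.476 Y15.897
G1 X80.205 Y20.392
G1 X84.700 Y27.121
G1 X86.279 Y35.057
M5
G0 X63.427 Y39.793
M3 S861
G1 X47.360 Y45.315 F764
G1 X60.176 Y56.468
G1 X63.427 Y39.793
M5

viewBox `0 0 167.598 90.982` with mm width/height → 1 unit = 1 mm. Flip: y_m = 90.982 − y_svg.

**Shape 1** — `<circle>` circle, stroke `#ff0000` → cut (S861, F764). Machine vertices: (86.279,35.057) → (84.700,42.993) → (80.205,49.722) → (73.476,54.217) → (65.540,55.796) → (57.604,54.217) → (50.875,49.722) → (46.380,42.993) → (44.801,35.057) → (46.380,27.121) → (50.875,20.392) → (57.604,15.897) → (65.540,14.318) → (73.476,15.897) → (80.205,20.392) → (84.700,27.121) → (86.279,35.057). Closed: final G1 returns to the first vertex.

**Shape 2** — `<path>` regular polygon, stroke `#ff0000` → cut (S861, F764). Machine vertices: (63.427,39.793) → (47.360,45.315) → (60.176,56.468) → (63.427,39.793). Closed: final G1 returns to the first vertex.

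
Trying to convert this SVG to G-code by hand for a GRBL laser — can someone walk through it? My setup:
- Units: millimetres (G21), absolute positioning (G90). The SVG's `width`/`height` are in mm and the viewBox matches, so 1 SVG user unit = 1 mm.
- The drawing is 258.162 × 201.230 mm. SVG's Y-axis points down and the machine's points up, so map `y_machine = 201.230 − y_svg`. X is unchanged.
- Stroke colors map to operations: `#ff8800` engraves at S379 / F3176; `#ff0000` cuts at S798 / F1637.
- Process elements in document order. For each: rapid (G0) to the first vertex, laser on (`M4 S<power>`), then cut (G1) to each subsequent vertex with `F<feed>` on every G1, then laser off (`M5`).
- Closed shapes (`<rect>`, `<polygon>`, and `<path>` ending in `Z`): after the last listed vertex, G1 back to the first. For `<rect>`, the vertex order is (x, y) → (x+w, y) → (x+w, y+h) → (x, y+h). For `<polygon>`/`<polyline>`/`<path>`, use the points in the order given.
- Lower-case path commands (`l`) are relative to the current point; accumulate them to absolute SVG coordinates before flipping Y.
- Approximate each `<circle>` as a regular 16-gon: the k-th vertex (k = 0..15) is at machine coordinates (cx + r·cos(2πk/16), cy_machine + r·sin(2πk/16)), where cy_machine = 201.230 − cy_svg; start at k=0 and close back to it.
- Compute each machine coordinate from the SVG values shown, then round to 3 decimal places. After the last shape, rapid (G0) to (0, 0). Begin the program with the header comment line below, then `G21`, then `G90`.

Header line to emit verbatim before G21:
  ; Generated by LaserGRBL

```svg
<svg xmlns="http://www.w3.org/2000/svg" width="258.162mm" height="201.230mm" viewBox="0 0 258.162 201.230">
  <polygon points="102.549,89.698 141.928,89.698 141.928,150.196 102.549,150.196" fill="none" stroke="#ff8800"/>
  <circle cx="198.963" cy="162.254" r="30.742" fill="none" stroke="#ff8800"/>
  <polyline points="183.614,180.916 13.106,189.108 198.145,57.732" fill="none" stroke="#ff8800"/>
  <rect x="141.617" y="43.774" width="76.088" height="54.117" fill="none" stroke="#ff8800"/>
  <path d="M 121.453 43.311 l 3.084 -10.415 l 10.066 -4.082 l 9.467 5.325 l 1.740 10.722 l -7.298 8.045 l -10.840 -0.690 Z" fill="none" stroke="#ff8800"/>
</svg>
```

; Generated by LaserGRBL
G21
G90
G0 X102.549 Y111.532
M4 S379
G1 X141.928 Y111.532 F3176
G1 X141.928 Y51.034 F3176
G1 X102.549 Y51.034 F3176
G1 X102.549 Y111.532 F3176
M5
G0 X229.705 Y38.976
M4 S379
G1 X227.365 Y50.740 F3176
G1 X220.701 Y60.714 F3176
G1 X210.727 Y67.378 F3176
G1 X198.963 Y69.718 F3176
G1 X187.199 Y67.378 F3176
G1 X177.225 Y60.714 F3176
G1 X170.561 Y50.740 F3176
G1 X168.221 Y38.976 F3176
G1 X170.561 Y27.212 F3176
G1 X177.225 Y17.238 F3176
G1 X187.199 Y10.574 F3176
G1 X198.963 Y8.234 F3176
G1 X210.727 Y10.574 F3176
G1 X220.701 Y17.238 F3176
G1 X227.365 Y27.212 F3176
G1 X229.705 Y38.976 F3176
M5
G0 X183.614 Y20.314
M4 S379
G1 X13.106 Y12.122 F3176
G1 X198.145 Y143.498 F3176
M5
G0 X141.617 Y157.456
M4 S379
G1 X217.705 Y157.456 F3176
G1 X217.705 Y103.339 F3176
G1 X141.617 Y103.339 F3176
G1 X141.617 Y157.456 F3176
M5
G0 X121.453 Y157.919
M4 S379
G1 X124.537 Y168.334 F3176
G1 X134.603 Y172.416 F3176
G1 X144.070 Y167.091 F3176
G1 X145.810 Y156.369 F3176
G1 X138.512 Y148.324 F3176
G1 X127.672 Y149.014 F3176
G1 X121.453 Y157.919 F3176
M5
G0 X0.000 Y0.000

1 u = 1 mm; y_m = 201.230 − y.

[1] `<polygon>` rectangle, #ff8800→engrave S379 F3176: (102.549,111.532) → (141.928,111.532) → (141.928,51.034) → (102.549,51.034) → (102.549,111.532) (closed)

[2] `<circle>` circle, #ff8800→engrave S379 F3176: (229.705,38.976) → (227.365,50.740) → (220.701,60.714) → (210.727,67.378) → (198.963,69.718) → (187.199,67.378) → (177.225,60.714) → (170.561,50.740) → (168.221,38.976) → (170.561,27.212) → (177.225,17.238) → (187.199,10.574) → (198.963,8.234) → (210.727,10.574) → (220.701,17.238) → (227.365,27.212) → (229.705,38.976) (closed)

[3] `<polyline>` open polyline, #ff8800→engrave S379 F3176: (183.614,20.314) → (13.106,12.122) → (198.145,143.498)

[4] `<rect>` rectangle, #ff8800→engrave S379 F3176: (141.617,157.456) → (217.705,157.456) → (217.705,103.339) → (141.617,103.339) → (141.617,157.456) (closed)

[5] `<path>` regular polygon, #ff8800→engrave S379 F3176: (121.453,157.919) → (124.537,168.334) → (134.603,172.416) → (144.070,167.091) → (145.810,156.369) → (138.512,148.324) → (127.672,149.014) → (121.453,157.919) (closed)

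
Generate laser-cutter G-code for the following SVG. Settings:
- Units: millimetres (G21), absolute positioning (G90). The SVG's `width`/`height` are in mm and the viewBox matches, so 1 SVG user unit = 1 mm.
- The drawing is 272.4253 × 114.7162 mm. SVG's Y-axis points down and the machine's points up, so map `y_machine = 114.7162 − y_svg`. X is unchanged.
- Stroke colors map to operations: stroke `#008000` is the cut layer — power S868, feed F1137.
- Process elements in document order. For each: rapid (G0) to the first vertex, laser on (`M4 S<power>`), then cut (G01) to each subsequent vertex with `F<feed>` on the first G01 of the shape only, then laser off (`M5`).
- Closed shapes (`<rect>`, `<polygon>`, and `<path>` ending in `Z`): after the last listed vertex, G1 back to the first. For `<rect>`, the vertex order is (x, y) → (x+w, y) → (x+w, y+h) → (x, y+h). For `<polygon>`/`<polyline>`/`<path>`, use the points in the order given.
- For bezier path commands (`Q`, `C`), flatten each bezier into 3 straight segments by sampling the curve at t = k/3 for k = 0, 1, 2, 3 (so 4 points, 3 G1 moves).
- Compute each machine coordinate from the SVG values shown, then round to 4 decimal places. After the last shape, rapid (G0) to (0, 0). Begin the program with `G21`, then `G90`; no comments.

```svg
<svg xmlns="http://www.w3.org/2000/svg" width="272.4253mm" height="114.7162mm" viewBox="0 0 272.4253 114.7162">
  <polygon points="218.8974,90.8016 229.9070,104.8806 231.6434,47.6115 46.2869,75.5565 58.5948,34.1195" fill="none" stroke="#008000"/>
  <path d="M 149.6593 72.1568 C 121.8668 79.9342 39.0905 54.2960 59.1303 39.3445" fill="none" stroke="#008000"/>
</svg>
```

viewBox `0 0 272.4253 114.7162` with mm width/height → 1 unit = 1 mm. Flip: y_m = 114.7162 − y_svg.

**Shape 1** — `<polygon>` closed polygon, stroke `#008000` → cut (S868, F1137). Machine vertices: (218.8974,23.9146) → (229.9070,9.8356) → (231.6434,67.1047) → (46.2869,39.1597) → (58.5948,80.5967) → (218.8974,23.9146). Closed: final G1 returns to the first vertex.

**Shape 2** — `<path>` cubic bezier, stroke `#008000` → cut (S868, F1137). Control points (SVG): P0=(149.6593,72.1568), P1=(121.8668,79.9342), P2=(39.0905,54.2960), P3=(59.1303,39.3445); sampled at t=k/3. Machine vertices: (149.6593,42.5594) → (109.3833,44.2871) → (67.5181,58.4914) → (59.1303,75.3717). Open path.

G21
G90
G0 X218.8974 Y23.9146
M4 S868
G01 X229.9070 Y9.8356 F1137
G01 X231.6434 Y67.1047
G01 X46.2869 Y39.1597
G01 X58.5948 Y80.5967
G01 X218.8974 Y23.9146
M5
G0 X149.6593 Y42.5594
M4 S868
G01 X109.3833 Y44.2871 F1137
G01 X67.5181 Y58.4914
G01 X59.1303 Y75.3717
M5
G0 X0.0000 Y0.0000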